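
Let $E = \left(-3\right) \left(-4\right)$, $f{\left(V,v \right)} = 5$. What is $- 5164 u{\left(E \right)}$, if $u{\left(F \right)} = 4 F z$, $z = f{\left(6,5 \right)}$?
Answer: $-1239360$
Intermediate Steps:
$E = 12$
$z = 5$
$u{\left(F \right)} = 20 F$ ($u{\left(F \right)} = 4 F 5 = 20 F$)
$- 5164 u{\left(E \right)} = - 5164 \cdot 20 \cdot 12 = \left(-5164\right) 240 = -1239360$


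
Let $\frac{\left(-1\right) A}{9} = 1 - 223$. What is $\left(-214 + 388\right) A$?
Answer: $347652$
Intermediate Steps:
$A = 1998$ ($A = - 9 \left(1 - 223\right) = \left(-9\right) \left(-222\right) = 1998$)
$\left(-214 + 388\right) A = \left(-214 + 388\right) 1998 = 174 \cdot 1998 = 347652$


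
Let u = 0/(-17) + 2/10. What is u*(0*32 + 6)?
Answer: 6/5 ≈ 1.2000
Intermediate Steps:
u = ⅕ (u = 0*(-1/17) + 2*(⅒) = 0 + ⅕ = ⅕ ≈ 0.20000)
u*(0*32 + 6) = (0*32 + 6)/5 = (0 + 6)/5 = (⅕)*6 = 6/5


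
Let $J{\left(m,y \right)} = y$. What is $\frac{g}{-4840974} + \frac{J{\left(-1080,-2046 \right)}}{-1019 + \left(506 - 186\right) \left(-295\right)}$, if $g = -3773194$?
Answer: $\frac{184969515545}{230960449053} \approx 0.80087$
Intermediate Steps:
$\frac{g}{-4840974} + \frac{J{\left(-1080,-2046 \right)}}{-1019 + \left(506 - 186\right) \left(-295\right)} = - \frac{3773194}{-4840974} - \frac{2046}{-1019 + \left(506 - 186\right) \left(-295\right)} = \left(-3773194\right) \left(- \frac{1}{4840974}\right) - \frac{2046}{-1019 + \left(506 - 186\right) \left(-295\right)} = \frac{1886597}{2420487} - \frac{2046}{-1019 + 320 \left(-295\right)} = \frac{1886597}{2420487} - \frac{2046}{-1019 - 94400} = \frac{1886597}{2420487} - \frac{2046}{-95419} = \frac{1886597}{2420487} - - \frac{2046}{95419} = \frac{1886597}{2420487} + \frac{2046}{95419} = \frac{184969515545}{230960449053}$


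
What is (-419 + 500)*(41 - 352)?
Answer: -25191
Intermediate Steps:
(-419 + 500)*(41 - 352) = 81*(-311) = -25191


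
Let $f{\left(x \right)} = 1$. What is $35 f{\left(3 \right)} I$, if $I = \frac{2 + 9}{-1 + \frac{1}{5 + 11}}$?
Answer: $- \frac{1232}{3} \approx -410.67$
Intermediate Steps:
$I = - \frac{176}{15}$ ($I = \frac{11}{-1 + \frac{1}{16}} = \frac{11}{- \frac{15}{16}} = 11 \left(- \frac{16}{15}\right) = - \frac{176}{15} \approx -11.733$)
$35 f{\left(3 \right)} I = 35 \cdot 1 \left(- \frac{176}{15}\right) = 35 \left(- \frac{176}{15}\right) = - \frac{1232}{3}$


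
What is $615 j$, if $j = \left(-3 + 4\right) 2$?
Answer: $1230$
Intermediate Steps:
$j = 2$ ($j = 1 \cdot 2 = 2$)
$615 j = 615 \cdot 2 = 1230$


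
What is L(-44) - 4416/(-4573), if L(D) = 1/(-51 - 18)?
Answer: 300131/315537 ≈ 0.95118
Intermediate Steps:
L(D) = -1/69 (L(D) = 1/(-69) = -1/69)
L(-44) - 4416/(-4573) = -1/69 - 4416/(-4573) = -1/69 - 4416*(-1)/4573 = -1/69 - 1*(-4416/4573) = -1/69 + 4416/4573 = 300131/315537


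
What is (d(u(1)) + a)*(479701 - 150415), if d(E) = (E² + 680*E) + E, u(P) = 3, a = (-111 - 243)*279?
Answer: -31846566204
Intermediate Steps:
a = -98766 (a = -354*279 = -98766)
d(E) = E² + 681*E
(d(u(1)) + a)*(479701 - 150415) = (3*(681 + 3) - 98766)*(479701 - 150415) = (3*684 - 98766)*329286 = (2052 - 98766)*329286 = -96714*329286 = -31846566204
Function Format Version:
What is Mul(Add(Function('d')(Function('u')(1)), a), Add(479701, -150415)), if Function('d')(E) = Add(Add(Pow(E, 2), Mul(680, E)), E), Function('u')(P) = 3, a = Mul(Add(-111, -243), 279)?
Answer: -31846566204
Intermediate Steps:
a = -98766 (a = Mul(-354, 279) = -98766)
Function('d')(E) = Add(Pow(E, 2), Mul(681, E))
Mul(Add(Function('d')(Function('u')(1)), a), Add(479701, -150415)) = Mul(Add(Mul(3, Add(681, 3)), -98766), Add(479701, -150415)) = Mul(Add(Mul(3, 684), -98766), 329286) = Mul(Add(2052, -98766), 329286) = Mul(-96714, 329286) = -31846566204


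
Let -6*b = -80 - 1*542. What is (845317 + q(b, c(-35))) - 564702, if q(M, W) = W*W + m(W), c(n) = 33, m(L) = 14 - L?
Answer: 281685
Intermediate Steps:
b = 311/3 (b = -(-80 - 1*542)/6 = -(-80 - 542)/6 = -⅙*(-622) = 311/3 ≈ 103.67)
q(M, W) = 14 + W² - W (q(M, W) = W*W + (14 - W) = W² + (14 - W) = 14 + W² - W)
(845317 + q(b, c(-35))) - 564702 = (845317 + (14 + 33² - 1*33)) - 564702 = (845317 + (14 + 1089 - 33)) - 564702 = (845317 + 1070) - 564702 = 846387 - 564702 = 281685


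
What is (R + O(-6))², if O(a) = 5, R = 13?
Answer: 324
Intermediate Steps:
(R + O(-6))² = (13 + 5)² = 18² = 324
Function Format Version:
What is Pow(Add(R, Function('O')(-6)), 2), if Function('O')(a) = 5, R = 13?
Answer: 324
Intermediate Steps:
Pow(Add(R, Function('O')(-6)), 2) = Pow(Add(13, 5), 2) = Pow(18, 2) = 324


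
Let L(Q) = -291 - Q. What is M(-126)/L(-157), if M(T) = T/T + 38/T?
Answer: -22/4221 ≈ -0.0052120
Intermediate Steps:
M(T) = 1 + 38/T
M(-126)/L(-157) = ((38 - 126)/(-126))/(-291 - 1*(-157)) = (-1/126*(-88))/(-291 + 157) = (44/63)/(-134) = (44/63)*(-1/134) = -22/4221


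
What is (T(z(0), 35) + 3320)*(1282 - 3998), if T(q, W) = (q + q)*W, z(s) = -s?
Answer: -9017120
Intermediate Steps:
T(q, W) = 2*W*q (T(q, W) = (2*q)*W = 2*W*q)
(T(z(0), 35) + 3320)*(1282 - 3998) = (2*35*(-1*0) + 3320)*(1282 - 3998) = (2*35*0 + 3320)*(-2716) = (0 + 3320)*(-2716) = 3320*(-2716) = -9017120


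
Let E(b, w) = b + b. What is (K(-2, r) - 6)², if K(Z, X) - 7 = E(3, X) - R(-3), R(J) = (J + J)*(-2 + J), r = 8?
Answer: 529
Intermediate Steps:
R(J) = 2*J*(-2 + J) (R(J) = (2*J)*(-2 + J) = 2*J*(-2 + J))
E(b, w) = 2*b
K(Z, X) = -17 (K(Z, X) = 7 + (2*3 - 2*(-3)*(-2 - 3)) = 7 + (6 - 2*(-3)*(-5)) = 7 + (6 - 1*30) = 7 + (6 - 30) = 7 - 24 = -17)
(K(-2, r) - 6)² = (-17 - 6)² = (-23)² = 529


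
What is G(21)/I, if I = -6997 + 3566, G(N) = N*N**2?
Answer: -9261/3431 ≈ -2.6992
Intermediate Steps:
G(N) = N**3
I = -3431
G(21)/I = 21**3/(-3431) = 9261*(-1/3431) = -9261/3431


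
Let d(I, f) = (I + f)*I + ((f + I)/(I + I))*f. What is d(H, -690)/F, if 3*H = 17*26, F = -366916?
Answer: 7113583/33172542 ≈ 0.21444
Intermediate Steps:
H = 442/3 (H = (17*26)/3 = (1/3)*442 = 442/3 ≈ 147.33)
d(I, f) = I*(I + f) + f*(I + f)/(2*I) (d(I, f) = I*(I + f) + ((I + f)/((2*I)))*f = I*(I + f) + ((I + f)*(1/(2*I)))*f = I*(I + f) + ((I + f)/(2*I))*f = I*(I + f) + f*(I + f)/(2*I))
d(H, -690)/F = ((442/3)**2 + (1/2)*(-690) + (442/3)*(-690) + (1/2)*(-690)**2/(442/3))/(-366916) = (195364/9 - 345 - 101660 + (1/2)*(3/442)*476100)*(-1/366916) = (195364/9 - 345 - 101660 + 357075/221)*(-1/366916) = -156498826/1989*(-1/366916) = 7113583/33172542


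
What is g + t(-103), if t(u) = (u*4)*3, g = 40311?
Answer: 39075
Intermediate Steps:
t(u) = 12*u (t(u) = (4*u)*3 = 12*u)
g + t(-103) = 40311 + 12*(-103) = 40311 - 1236 = 39075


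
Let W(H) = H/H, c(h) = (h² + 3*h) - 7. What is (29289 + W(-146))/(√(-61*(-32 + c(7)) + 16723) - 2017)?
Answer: -59077930/4053457 - 351480*√103/4053457 ≈ -15.455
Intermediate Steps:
c(h) = -7 + h² + 3*h
W(H) = 1
(29289 + W(-146))/(√(-61*(-32 + c(7)) + 16723) - 2017) = (29289 + 1)/(√(-61*(-32 + (-7 + 7² + 3*7)) + 16723) - 2017) = 29290/(√(-61*(-32 + (-7 + 49 + 21)) + 16723) - 2017) = 29290/(√(-61*(-32 + 63) + 16723) - 2017) = 29290/(√(-61*31 + 16723) - 2017) = 29290/(√(-1891 + 16723) - 2017) = 29290/(√14832 - 2017) = 29290/(12*√103 - 2017) = 29290/(-2017 + 12*√103)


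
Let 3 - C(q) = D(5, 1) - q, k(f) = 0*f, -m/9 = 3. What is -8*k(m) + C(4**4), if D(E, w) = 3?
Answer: 256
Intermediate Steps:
m = -27 (m = -9*3 = -27)
k(f) = 0
C(q) = q (C(q) = 3 - (3 - q) = 3 + (-3 + q) = q)
-8*k(m) + C(4**4) = -8*0 + 4**4 = 0 + 256 = 256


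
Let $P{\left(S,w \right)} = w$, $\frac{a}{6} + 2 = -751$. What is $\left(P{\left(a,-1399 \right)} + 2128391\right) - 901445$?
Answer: $1225547$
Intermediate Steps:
$a = -4518$ ($a = -12 + 6 \left(-751\right) = -12 - 4506 = -4518$)
$\left(P{\left(a,-1399 \right)} + 2128391\right) - 901445 = \left(-1399 + 2128391\right) - 901445 = 2126992 - 901445 = 1225547$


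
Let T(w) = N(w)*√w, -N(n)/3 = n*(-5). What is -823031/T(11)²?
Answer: -74821/27225 ≈ -2.7482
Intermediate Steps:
N(n) = 15*n (N(n) = -3*n*(-5) = -(-15)*n = 15*n)
T(w) = 15*w^(3/2) (T(w) = (15*w)*√w = 15*w^(3/2))
-823031/T(11)² = -823031/((15*11^(3/2))²) = -823031/((15*(11*√11))²) = -823031/((165*√11)²) = -823031/299475 = -823031*1/299475 = -74821/27225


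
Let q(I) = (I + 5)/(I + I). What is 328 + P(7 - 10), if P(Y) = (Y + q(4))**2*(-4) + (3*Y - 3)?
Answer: 4831/16 ≈ 301.94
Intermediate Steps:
q(I) = (5 + I)/(2*I) (q(I) = (5 + I)/((2*I)) = (5 + I)*(1/(2*I)) = (5 + I)/(2*I))
P(Y) = -3 - 4*(9/8 + Y)**2 + 3*Y (P(Y) = (Y + (1/2)*(5 + 4)/4)**2*(-4) + (3*Y - 3) = (Y + (1/2)*(1/4)*9)**2*(-4) + (-3 + 3*Y) = (Y + 9/8)**2*(-4) + (-3 + 3*Y) = (9/8 + Y)**2*(-4) + (-3 + 3*Y) = -4*(9/8 + Y)**2 + (-3 + 3*Y) = -3 - 4*(9/8 + Y)**2 + 3*Y)
328 + P(7 - 10) = 328 + (-3 + 3*(7 - 10) - (9 + 8*(7 - 10))**2/16) = 328 + (-3 + 3*(-3) - (9 + 8*(-3))**2/16) = 328 + (-3 - 9 - (9 - 24)**2/16) = 328 + (-3 - 9 - 1/16*(-15)**2) = 328 + (-3 - 9 - 1/16*225) = 328 + (-3 - 9 - 225/16) = 328 - 417/16 = 4831/16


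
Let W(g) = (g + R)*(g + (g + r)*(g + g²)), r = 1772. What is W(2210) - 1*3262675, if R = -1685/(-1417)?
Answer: 4689587866398475/109 ≈ 4.3024e+13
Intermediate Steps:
R = 1685/1417 (R = -1685*(-1/1417) = 1685/1417 ≈ 1.1891)
W(g) = (1685/1417 + g)*(g + (1772 + g)*(g + g²)) (W(g) = (g + 1685/1417)*(g + (g + 1772)*(g + g²)) = (1685/1417 + g)*(g + (1772 + g)*(g + g²)))
W(2210) - 1*3262675 = (1/1417)*2210*(2987505 + 1417*2210³ + 2514026*2210² + 5499846*2210) - 1*3262675 = (1/1417)*2210*(2987505 + 1417*10793861000 + 2514026*4884100 + 12154659660) - 3262675 = (1/1417)*2210*(2987505 + 15294901037000 + 12278754386600 + 12154659660) - 3262675 = (1/1417)*2210*27585813070765 - 3262675 = 4689588222030050/109 - 3262675 = 4689587866398475/109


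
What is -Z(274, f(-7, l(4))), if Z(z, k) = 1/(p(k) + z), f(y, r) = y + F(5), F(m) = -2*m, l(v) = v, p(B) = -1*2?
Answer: -1/272 ≈ -0.0036765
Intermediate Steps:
p(B) = -2
f(y, r) = -10 + y (f(y, r) = y - 2*5 = y - 10 = -10 + y)
Z(z, k) = 1/(-2 + z)
-Z(274, f(-7, l(4))) = -1/(-2 + 274) = -1/272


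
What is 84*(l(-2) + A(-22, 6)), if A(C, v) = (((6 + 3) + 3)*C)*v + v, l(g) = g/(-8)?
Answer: -132531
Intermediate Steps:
l(g) = -g/8 (l(g) = g*(-1/8) = -g/8)
A(C, v) = v + 12*C*v (A(C, v) = ((9 + 3)*C)*v + v = (12*C)*v + v = 12*C*v + v = v + 12*C*v)
84*(l(-2) + A(-22, 6)) = 84*(-1/8*(-2) + 6*(1 + 12*(-22))) = 84*(1/4 + 6*(1 - 264)) = 84*(1/4 + 6*(-263)) = 84*(1/4 - 1578) = 84*(-6311/4) = -132531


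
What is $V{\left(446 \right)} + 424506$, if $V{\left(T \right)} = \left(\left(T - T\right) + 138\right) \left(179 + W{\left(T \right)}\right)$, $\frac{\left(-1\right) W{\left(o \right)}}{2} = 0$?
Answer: $449208$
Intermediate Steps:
$W{\left(o \right)} = 0$ ($W{\left(o \right)} = \left(-2\right) 0 = 0$)
$V{\left(T \right)} = 24702$ ($V{\left(T \right)} = \left(\left(T - T\right) + 138\right) \left(179 + 0\right) = \left(0 + 138\right) 179 = 138 \cdot 179 = 24702$)
$V{\left(446 \right)} + 424506 = 24702 + 424506 = 449208$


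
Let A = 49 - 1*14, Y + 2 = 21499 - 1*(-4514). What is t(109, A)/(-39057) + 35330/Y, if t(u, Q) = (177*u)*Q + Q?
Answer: -16185084380/1015911627 ≈ -15.932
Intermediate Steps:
Y = 26011 (Y = -2 + (21499 - 1*(-4514)) = -2 + (21499 + 4514) = -2 + 26013 = 26011)
A = 35 (A = 49 - 14 = 35)
t(u, Q) = Q + 177*Q*u (t(u, Q) = 177*Q*u + Q = Q + 177*Q*u)
t(109, A)/(-39057) + 35330/Y = (35*(1 + 177*109))/(-39057) + 35330/26011 = (35*(1 + 19293))*(-1/39057) + 35330*(1/26011) = (35*19294)*(-1/39057) + 35330/26011 = 675290*(-1/39057) + 35330/26011 = -675290/39057 + 35330/26011 = -16185084380/1015911627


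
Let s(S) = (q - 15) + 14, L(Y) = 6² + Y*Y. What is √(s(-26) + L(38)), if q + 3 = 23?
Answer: √1499 ≈ 38.717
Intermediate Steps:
q = 20 (q = -3 + 23 = 20)
L(Y) = 36 + Y²
s(S) = 19 (s(S) = (20 - 15) + 14 = 5 + 14 = 19)
√(s(-26) + L(38)) = √(19 + (36 + 38²)) = √(19 + (36 + 1444)) = √(19 + 1480) = √1499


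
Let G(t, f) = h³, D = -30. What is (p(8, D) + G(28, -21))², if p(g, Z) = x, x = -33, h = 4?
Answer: 961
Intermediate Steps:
p(g, Z) = -33
G(t, f) = 64 (G(t, f) = 4³ = 64)
(p(8, D) + G(28, -21))² = (-33 + 64)² = 31² = 961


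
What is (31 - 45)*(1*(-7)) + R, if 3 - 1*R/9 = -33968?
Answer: 305837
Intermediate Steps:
R = 305739 (R = 27 - 9*(-33968) = 27 + 305712 = 305739)
(31 - 45)*(1*(-7)) + R = (31 - 45)*(1*(-7)) + 305739 = -14*(-7) + 305739 = 98 + 305739 = 305837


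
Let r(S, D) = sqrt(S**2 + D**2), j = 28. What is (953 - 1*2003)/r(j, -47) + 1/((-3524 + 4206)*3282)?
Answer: 1/2238324 - 1050*sqrt(2993)/2993 ≈ -19.193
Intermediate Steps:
r(S, D) = sqrt(D**2 + S**2)
(953 - 1*2003)/r(j, -47) + 1/((-3524 + 4206)*3282) = (953 - 1*2003)/(sqrt((-47)**2 + 28**2)) + 1/((-3524 + 4206)*3282) = (953 - 2003)/(sqrt(2209 + 784)) + (1/3282)/682 = -1050*sqrt(2993)/2993 + (1/682)*(1/3282) = -1050*sqrt(2993)/2993 + 1/2238324 = 1/2238324 - 1050*sqrt(2993)/2993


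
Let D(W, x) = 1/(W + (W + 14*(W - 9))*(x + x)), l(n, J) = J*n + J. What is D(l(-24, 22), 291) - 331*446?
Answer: -663020548469/4491218 ≈ -1.4763e+5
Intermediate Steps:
l(n, J) = J + J*n
D(W, x) = 1/(W + 2*x*(-126 + 15*W)) (D(W, x) = 1/(W + (W + 14*(-9 + W))*(2*x)) = 1/(W + (W + (-126 + 14*W))*(2*x)) = 1/(W + (-126 + 15*W)*(2*x)) = 1/(W + 2*x*(-126 + 15*W)))
D(l(-24, 22), 291) - 331*446 = 1/(22*(1 - 24) - 252*291 + 30*(22*(1 - 24))*291) - 331*446 = 1/(22*(-23) - 73332 + 30*(22*(-23))*291) - 147626 = 1/(-506 - 73332 + 30*(-506)*291) - 147626 = 1/(-506 - 73332 - 4417380) - 147626 = 1/(-4491218) - 147626 = -1/4491218 - 147626 = -663020548469/4491218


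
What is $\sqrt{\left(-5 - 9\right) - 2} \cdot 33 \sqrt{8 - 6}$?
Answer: $132 i \sqrt{2} \approx 186.68 i$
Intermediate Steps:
$\sqrt{\left(-5 - 9\right) - 2} \cdot 33 \sqrt{8 - 6} = \sqrt{-14 - 2} \cdot 33 \sqrt{2} = \sqrt{-16} \cdot 33 \sqrt{2} = 4 i 33 \sqrt{2} = 132 i \sqrt{2}$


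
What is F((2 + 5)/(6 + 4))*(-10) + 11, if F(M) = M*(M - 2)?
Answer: 201/10 ≈ 20.100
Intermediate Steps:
F(M) = M*(-2 + M)
F((2 + 5)/(6 + 4))*(-10) + 11 = (((2 + 5)/(6 + 4))*(-2 + (2 + 5)/(6 + 4)))*(-10) + 11 = ((7/10)*(-2 + 7/10))*(-10) + 11 = ((7*(1/10))*(-2 + 7*(1/10)))*(-10) + 11 = (7*(-2 + 7/10)/10)*(-10) + 11 = ((7/10)*(-13/10))*(-10) + 11 = -91/100*(-10) + 11 = 91/10 + 11 = 201/10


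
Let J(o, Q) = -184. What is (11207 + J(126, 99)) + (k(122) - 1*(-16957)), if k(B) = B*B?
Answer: 42864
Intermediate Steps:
k(B) = B²
(11207 + J(126, 99)) + (k(122) - 1*(-16957)) = (11207 - 184) + (122² - 1*(-16957)) = 11023 + (14884 + 16957) = 11023 + 31841 = 42864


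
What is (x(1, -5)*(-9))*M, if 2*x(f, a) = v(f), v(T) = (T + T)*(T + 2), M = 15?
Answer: -405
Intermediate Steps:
v(T) = 2*T*(2 + T) (v(T) = (2*T)*(2 + T) = 2*T*(2 + T))
x(f, a) = f*(2 + f) (x(f, a) = (2*f*(2 + f))/2 = f*(2 + f))
(x(1, -5)*(-9))*M = ((1*(2 + 1))*(-9))*15 = ((1*3)*(-9))*15 = (3*(-9))*15 = -27*15 = -405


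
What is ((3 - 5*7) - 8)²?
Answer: 1600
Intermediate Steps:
((3 - 5*7) - 8)² = ((3 - 35) - 8)² = (-32 - 8)² = (-40)² = 1600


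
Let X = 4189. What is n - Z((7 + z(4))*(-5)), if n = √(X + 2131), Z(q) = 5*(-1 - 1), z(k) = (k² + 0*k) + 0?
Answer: 10 + 4*√395 ≈ 89.498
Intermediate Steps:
z(k) = k² (z(k) = (k² + 0) + 0 = k² + 0 = k²)
Z(q) = -10 (Z(q) = 5*(-2) = -10)
n = 4*√395 (n = √(4189 + 2131) = √6320 = 4*√395 ≈ 79.498)
n - Z((7 + z(4))*(-5)) = 4*√395 - 1*(-10) = 4*√395 + 10 = 10 + 4*√395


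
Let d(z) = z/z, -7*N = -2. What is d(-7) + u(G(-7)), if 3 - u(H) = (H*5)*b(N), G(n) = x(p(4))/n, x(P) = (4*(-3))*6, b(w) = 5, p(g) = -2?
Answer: -1772/7 ≈ -253.14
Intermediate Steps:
N = 2/7 (N = -1/7*(-2) = 2/7 ≈ 0.28571)
x(P) = -72 (x(P) = -12*6 = -72)
d(z) = 1
G(n) = -72/n
u(H) = 3 - 25*H (u(H) = 3 - H*5*5 = 3 - 5*H*5 = 3 - 25*H)
d(-7) + u(G(-7)) = 1 + (3 - (-1800)/(-7)) = 1 + (3 - (-1800)*(-1)/7) = 1 + (3 - 25*72/7) = 1 + (3 - 1800/7) = 1 - 1779/7 = -1772/7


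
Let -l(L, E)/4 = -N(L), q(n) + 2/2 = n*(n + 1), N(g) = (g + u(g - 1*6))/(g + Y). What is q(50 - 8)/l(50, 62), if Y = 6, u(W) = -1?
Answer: 3610/7 ≈ 515.71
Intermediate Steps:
N(g) = (-1 + g)/(6 + g) (N(g) = (g - 1)/(g + 6) = (-1 + g)/(6 + g))
q(n) = -1 + n*(1 + n) (q(n) = -1 + n*(n + 1) = -1 + n*(1 + n))
l(L, E) = 4*(-1 + L)/(6 + L) (l(L, E) = -(-4)*(-1 + L)/(6 + L) = 4*(-1 + L)/(6 + L))
q(50 - 8)/l(50, 62) = (-1 + (50 - 8) + (50 - 8)²)/((4*(-1 + 50)/(6 + 50))) = (-1 + 42 + 42²)/((4*49/56)) = (-1 + 42 + 1764)/((4*(1/56)*49)) = 1805/(7/2) = 1805*(2/7) = 3610/7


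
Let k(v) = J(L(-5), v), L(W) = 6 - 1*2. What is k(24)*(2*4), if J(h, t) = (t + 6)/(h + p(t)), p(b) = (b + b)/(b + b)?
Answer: 48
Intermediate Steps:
p(b) = 1 (p(b) = (2*b)/((2*b)) = (2*b)*(1/(2*b)) = 1)
L(W) = 4 (L(W) = 6 - 2 = 4)
J(h, t) = (6 + t)/(1 + h) (J(h, t) = (t + 6)/(h + 1) = (6 + t)/(1 + h))
k(v) = 6/5 + v/5 (k(v) = (6 + v)/(1 + 4) = (6 + v)/5 = 6/5 + v/5)
k(24)*(2*4) = (6/5 + (⅕)*24)*(2*4) = (6/5 + 24/5)*8 = 6*8 = 48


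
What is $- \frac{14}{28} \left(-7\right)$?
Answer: $\frac{7}{2} \approx 3.5$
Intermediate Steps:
$- \frac{14}{28} \left(-7\right) = \left(-14\right) \frac{1}{28} \left(-7\right) = \left(- \frac{1}{2}\right) \left(-7\right) = \frac{7}{2}$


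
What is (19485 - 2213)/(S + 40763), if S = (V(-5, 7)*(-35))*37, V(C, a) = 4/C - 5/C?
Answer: 2159/5063 ≈ 0.42643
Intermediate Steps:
V(C, a) = -1/C
S = -259 (S = (-1/(-5)*(-35))*37 = (-1*(-⅕)*(-35))*37 = ((⅕)*(-35))*37 = -7*37 = -259)
(19485 - 2213)/(S + 40763) = (19485 - 2213)/(-259 + 40763) = 17272/40504 = 17272*(1/40504) = 2159/5063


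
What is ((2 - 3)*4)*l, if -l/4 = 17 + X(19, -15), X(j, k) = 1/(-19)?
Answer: 5152/19 ≈ 271.16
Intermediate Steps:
X(j, k) = -1/19
l = -1288/19 (l = -4*(17 - 1/19) = -4*322/19 = -1288/19 ≈ -67.789)
((2 - 3)*4)*l = ((2 - 3)*4)*(-1288/19) = -1*4*(-1288/19) = -4*(-1288/19) = 5152/19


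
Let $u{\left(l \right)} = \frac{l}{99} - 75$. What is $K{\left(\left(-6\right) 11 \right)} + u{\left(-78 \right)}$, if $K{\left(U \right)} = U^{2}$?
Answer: $\frac{141247}{33} \approx 4280.2$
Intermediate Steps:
$u{\left(l \right)} = -75 + \frac{l}{99}$ ($u{\left(l \right)} = l \frac{1}{99} - 75 = \frac{l}{99} - 75 = -75 + \frac{l}{99}$)
$K{\left(\left(-6\right) 11 \right)} + u{\left(-78 \right)} = \left(\left(-6\right) 11\right)^{2} + \left(-75 + \frac{1}{99} \left(-78\right)\right) = \left(-66\right)^{2} - \frac{2501}{33} = 4356 - \frac{2501}{33} = \frac{141247}{33}$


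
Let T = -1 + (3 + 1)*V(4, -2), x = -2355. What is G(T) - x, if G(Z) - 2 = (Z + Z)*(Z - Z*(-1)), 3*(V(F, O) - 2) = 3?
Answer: 2841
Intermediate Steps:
V(F, O) = 3 (V(F, O) = 2 + (⅓)*3 = 2 + 1 = 3)
T = 11 (T = -1 + (3 + 1)*3 = -1 + 4*3 = -1 + 12 = 11)
G(Z) = 2 + 4*Z² (G(Z) = 2 + (Z + Z)*(Z - Z*(-1)) = 2 + (2*Z)*(Z - (-1)*Z) = 2 + (2*Z)*(Z + Z) = 2 + (2*Z)*(2*Z) = 2 + 4*Z²)
G(T) - x = (2 + 4*11²) - 1*(-2355) = (2 + 4*121) + 2355 = (2 + 484) + 2355 = 486 + 2355 = 2841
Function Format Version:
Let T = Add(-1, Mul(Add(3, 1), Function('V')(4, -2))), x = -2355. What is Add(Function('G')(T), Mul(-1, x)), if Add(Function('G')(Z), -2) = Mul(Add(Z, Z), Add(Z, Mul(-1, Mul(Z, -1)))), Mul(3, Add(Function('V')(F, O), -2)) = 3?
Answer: 2841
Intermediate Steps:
Function('V')(F, O) = 3 (Function('V')(F, O) = Add(2, Mul(Rational(1, 3), 3)) = Add(2, 1) = 3)
T = 11 (T = Add(-1, Mul(Add(3, 1), 3)) = Add(-1, Mul(4, 3)) = Add(-1, 12) = 11)
Function('G')(Z) = Add(2, Mul(4, Pow(Z, 2))) (Function('G')(Z) = Add(2, Mul(Add(Z, Z), Add(Z, Mul(-1, Mul(Z, -1))))) = Add(2, Mul(Mul(2, Z), Add(Z, Mul(-1, Mul(-1, Z))))) = Add(2, Mul(Mul(2, Z), Add(Z, Z))) = Add(2, Mul(Mul(2, Z), Mul(2, Z))) = Add(2, Mul(4, Pow(Z, 2))))
Add(Function('G')(T), Mul(-1, x)) = Add(Add(2, Mul(4, Pow(11, 2))), Mul(-1, -2355)) = Add(Add(2, Mul(4, 121)), 2355) = Add(Add(2, 484), 2355) = Add(486, 2355) = 2841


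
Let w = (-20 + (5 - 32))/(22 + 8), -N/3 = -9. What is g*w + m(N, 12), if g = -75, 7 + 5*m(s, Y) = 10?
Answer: 1181/10 ≈ 118.10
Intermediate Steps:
N = 27 (N = -3*(-9) = 27)
m(s, Y) = ⅗ (m(s, Y) = -7/5 + (⅕)*10 = -7/5 + 2 = ⅗)
w = -47/30 (w = (-20 - 27)/30 = -47*1/30 = -47/30 ≈ -1.5667)
g*w + m(N, 12) = -75*(-47/30) + ⅗ = 235/2 + ⅗ = 1181/10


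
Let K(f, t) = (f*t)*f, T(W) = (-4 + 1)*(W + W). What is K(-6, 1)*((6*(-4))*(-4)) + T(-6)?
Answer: 3492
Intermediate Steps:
T(W) = -6*W
K(f, t) = t*f**2
K(-6, 1)*((6*(-4))*(-4)) + T(-6) = (1*(-6)**2)*((6*(-4))*(-4)) - 6*(-6) = (1*36)*(-24*(-4)) + 36 = 36*96 + 36 = 3456 + 36 = 3492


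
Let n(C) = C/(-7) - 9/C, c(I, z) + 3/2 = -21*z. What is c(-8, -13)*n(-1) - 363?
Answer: 14835/7 ≈ 2119.3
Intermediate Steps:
c(I, z) = -3/2 - 21*z
n(C) = -9/C - C/7 (n(C) = C*(-⅐) - 9/C = -C/7 - 9/C = -9/C - C/7)
c(-8, -13)*n(-1) - 363 = (-3/2 - 21*(-13))*(-9/(-1) - ⅐*(-1)) - 363 = (-3/2 + 273)*(-9*(-1) + ⅐) - 363 = 543*(9 + ⅐)/2 - 363 = (543/2)*(64/7) - 363 = 17376/7 - 363 = 14835/7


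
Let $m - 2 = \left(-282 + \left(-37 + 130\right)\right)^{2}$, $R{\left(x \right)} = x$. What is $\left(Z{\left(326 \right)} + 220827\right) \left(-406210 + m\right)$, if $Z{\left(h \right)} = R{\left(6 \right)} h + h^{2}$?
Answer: $-121912081733$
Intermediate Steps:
$Z{\left(h \right)} = h^{2} + 6 h$ ($Z{\left(h \right)} = 6 h + h^{2} = h^{2} + 6 h$)
$m = 35723$ ($m = 2 + \left(-282 + \left(-37 + 130\right)\right)^{2} = 2 + \left(-282 + 93\right)^{2} = 2 + \left(-189\right)^{2} = 2 + 35721 = 35723$)
$\left(Z{\left(326 \right)} + 220827\right) \left(-406210 + m\right) = \left(326 \left(6 + 326\right) + 220827\right) \left(-406210 + 35723\right) = \left(326 \cdot 332 + 220827\right) \left(-370487\right) = \left(108232 + 220827\right) \left(-370487\right) = 329059 \left(-370487\right) = -121912081733$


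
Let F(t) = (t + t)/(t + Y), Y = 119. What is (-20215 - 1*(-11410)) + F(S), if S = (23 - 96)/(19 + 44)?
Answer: -32684233/3712 ≈ -8805.0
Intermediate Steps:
S = -73/63 ≈ -1.1587
F(t) = 2*t/(119 + t) (F(t) = (t + t)/(t + 119) = (2*t)/(119 + t) = 2*t/(119 + t))
(-20215 - 1*(-11410)) + F(S) = (-20215 - 1*(-11410)) + 2*(-73/63)/(119 - 73/63) = (-20215 + 11410) + 2*(-73/63)/(7424/63) = -8805 + 2*(-73/63)*(63/7424) = -8805 - 73/3712 = -32684233/3712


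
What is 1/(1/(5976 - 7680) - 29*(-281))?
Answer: 1704/13885895 ≈ 0.00012271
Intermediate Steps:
1/(1/(5976 - 7680) - 29*(-281)) = 1/(1/(-1704) + 8149) = 1/(-1/1704 + 8149) = 1/(13885895/1704) = 1704/13885895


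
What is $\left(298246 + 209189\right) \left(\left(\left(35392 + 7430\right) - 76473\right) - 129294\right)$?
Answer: $-82683996075$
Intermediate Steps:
$\left(298246 + 209189\right) \left(\left(\left(35392 + 7430\right) - 76473\right) - 129294\right) = 507435 \left(\left(42822 - 76473\right) - 129294\right) = 507435 \left(-33651 - 129294\right) = 507435 \left(-162945\right) = -82683996075$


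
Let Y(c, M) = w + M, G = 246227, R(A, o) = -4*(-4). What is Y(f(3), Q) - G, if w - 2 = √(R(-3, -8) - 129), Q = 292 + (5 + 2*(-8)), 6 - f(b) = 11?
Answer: -245944 + I*√113 ≈ -2.4594e+5 + 10.63*I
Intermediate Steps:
f(b) = -5 (f(b) = 6 - 1*11 = 6 - 11 = -5)
R(A, o) = 16
Q = 281 (Q = 292 + (5 - 16) = 292 - 11 = 281)
w = 2 + I*√113 (w = 2 + √(16 - 129) = 2 + √(-113) = 2 + I*√113 ≈ 2.0 + 10.63*I)
Y(c, M) = 2 + M + I*√113 (Y(c, M) = (2 + I*√113) + M = 2 + M + I*√113)
Y(f(3), Q) - G = (2 + 281 + I*√113) - 1*246227 = (283 + I*√113) - 246227 = -245944 + I*√113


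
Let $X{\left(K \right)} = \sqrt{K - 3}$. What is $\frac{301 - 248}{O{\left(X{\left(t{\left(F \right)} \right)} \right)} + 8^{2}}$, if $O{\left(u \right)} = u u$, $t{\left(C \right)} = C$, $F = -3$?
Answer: $\frac{53}{58} \approx 0.91379$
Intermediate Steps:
$X{\left(K \right)} = \sqrt{-3 + K}$
$O{\left(u \right)} = u^{2}$
$\frac{301 - 248}{O{\left(X{\left(t{\left(F \right)} \right)} \right)} + 8^{2}} = \frac{301 - 248}{\left(\sqrt{-3 - 3}\right)^{2} + 8^{2}} = \frac{53}{\left(\sqrt{-6}\right)^{2} + 64} = \frac{53}{\left(i \sqrt{6}\right)^{2} + 64} = \frac{53}{-6 + 64} = \frac{53}{58}$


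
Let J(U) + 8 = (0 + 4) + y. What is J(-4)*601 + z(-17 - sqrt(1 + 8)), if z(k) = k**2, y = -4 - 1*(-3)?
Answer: -2605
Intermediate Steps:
y = -1 (y = -4 + 3 = -1)
J(U) = -5 (J(U) = -8 + ((0 + 4) - 1) = -8 + (4 - 1) = -8 + 3 = -5)
J(-4)*601 + z(-17 - sqrt(1 + 8)) = -5*601 + (-17 - sqrt(1 + 8))**2 = -3005 + (-17 - sqrt(9))**2 = -3005 + (-17 - 1*3)**2 = -3005 + (-17 - 3)**2 = -3005 + (-20)**2 = -3005 + 400 = -2605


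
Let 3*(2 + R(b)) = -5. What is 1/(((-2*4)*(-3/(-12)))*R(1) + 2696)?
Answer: 3/8110 ≈ 0.00036991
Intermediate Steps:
R(b) = -11/3 (R(b) = -2 + (⅓)*(-5) = -2 - 5/3 = -11/3)
1/(((-2*4)*(-3/(-12)))*R(1) + 2696) = 1/(((-2*4)*(-3/(-12)))*(-11/3) + 2696) = 1/(-(-24)*(-1)/12*(-11/3) + 2696) = 1/(-8*¼*(-11/3) + 2696) = 1/(-2*(-11/3) + 2696) = 1/(22/3 + 2696) = 1/(8110/3) = 3/8110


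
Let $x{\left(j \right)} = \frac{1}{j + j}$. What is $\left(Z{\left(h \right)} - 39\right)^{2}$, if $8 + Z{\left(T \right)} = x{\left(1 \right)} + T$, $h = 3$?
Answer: $\frac{7569}{4} \approx 1892.3$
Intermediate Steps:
$x{\left(j \right)} = \frac{1}{2 j}$
$Z{\left(T \right)} = - \frac{15}{2} + T$ ($Z{\left(T \right)} = -8 + \left(\frac{1}{2 \cdot 1} + T\right) = -8 + \left(\frac{1}{2} \cdot 1 + T\right) = -8 + \left(\frac{1}{2} + T\right) = - \frac{15}{2} + T$)
$\left(Z{\left(h \right)} - 39\right)^{2} = \left(\left(- \frac{15}{2} + 3\right) - 39\right)^{2} = \left(- \frac{9}{2} - 39\right)^{2} = \left(- \frac{87}{2}\right)^{2} = \frac{7569}{4}$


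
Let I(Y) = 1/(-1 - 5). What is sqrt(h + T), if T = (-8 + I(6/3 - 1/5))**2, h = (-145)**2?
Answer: sqrt(759301)/6 ≈ 145.23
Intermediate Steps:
I(Y) = -1/6 (I(Y) = 1/(-6) = -1/6)
h = 21025
T = 2401/36 (T = (-8 - 1/6)**2 = (-49/6)**2 = 2401/36 ≈ 66.694)
sqrt(h + T) = sqrt(21025 + 2401/36) = sqrt(759301/36) = sqrt(759301)/6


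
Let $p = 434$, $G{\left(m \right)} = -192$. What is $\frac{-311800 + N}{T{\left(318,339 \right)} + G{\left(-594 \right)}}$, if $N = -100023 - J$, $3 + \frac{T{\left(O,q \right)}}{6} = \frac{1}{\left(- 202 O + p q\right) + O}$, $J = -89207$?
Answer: $\frac{4474038688}{2912279} \approx 1536.3$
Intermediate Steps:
$T{\left(O,q \right)} = -18 + \frac{6}{- 201 O + 434 q}$ ($T{\left(O,q \right)} = -18 + \frac{6}{\left(- 202 O + 434 q\right) + O} = -18 + \frac{6}{- 201 O + 434 q}$)
$N = -10816$ ($N = -100023 - -89207 = -100023 + 89207 = -10816$)
$\frac{-311800 + N}{T{\left(318,339 \right)} + G{\left(-594 \right)}} = \frac{-311800 - 10816}{\frac{6 \left(-1 - 191754 + 1302 \cdot 339\right)}{\left(-434\right) 339 + 201 \cdot 318} - 192} = - \frac{322616}{\frac{6 \left(-1 - 191754 + 441378\right)}{-147126 + 63918} - 192} = - \frac{322616}{6 \frac{1}{-83208} \cdot 249623 - 192} = - \frac{322616}{6 \left(- \frac{1}{83208}\right) 249623 - 192} = - \frac{322616}{- \frac{249623}{13868} - 192} = - \frac{322616}{- \frac{2912279}{13868}} = \left(-322616\right) \left(- \frac{13868}{2912279}\right) = \frac{4474038688}{2912279}$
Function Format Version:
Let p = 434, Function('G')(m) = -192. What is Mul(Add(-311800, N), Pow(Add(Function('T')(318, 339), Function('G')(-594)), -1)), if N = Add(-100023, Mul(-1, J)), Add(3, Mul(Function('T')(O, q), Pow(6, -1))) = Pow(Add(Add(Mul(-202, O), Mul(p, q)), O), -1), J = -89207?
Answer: Rational(4474038688, 2912279) ≈ 1536.3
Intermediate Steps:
Function('T')(O, q) = Add(-18, Mul(6, Pow(Add(Mul(-201, O), Mul(434, q)), -1))) (Function('T')(O, q) = Add(-18, Mul(6, Pow(Add(Add(Mul(-202, O), Mul(434, q)), O), -1))) = Add(-18, Mul(6, Pow(Add(Mul(-201, O), Mul(434, q)), -1))))
N = -10816 (N = Add(-100023, Mul(-1, -89207)) = Add(-100023, 89207) = -10816)
Mul(Add(-311800, N), Pow(Add(Function('T')(318, 339), Function('G')(-594)), -1)) = Mul(Add(-311800, -10816), Pow(Add(Mul(6, Pow(Add(Mul(-434, 339), Mul(201, 318)), -1), Add(-1, Mul(-603, 318), Mul(1302, 339))), -192), -1)) = Mul(-322616, Pow(Add(Mul(6, Pow(Add(-147126, 63918), -1), Add(-1, -191754, 441378)), -192), -1)) = Mul(-322616, Pow(Add(Mul(6, Pow(-83208, -1), 249623), -192), -1)) = Mul(-322616, Pow(Add(Mul(6, Rational(-1, 83208), 249623), -192), -1)) = Mul(-322616, Pow(Add(Rational(-249623, 13868), -192), -1)) = Mul(-322616, Pow(Rational(-2912279, 13868), -1)) = Mul(-322616, Rational(-13868, 2912279)) = Rational(4474038688, 2912279)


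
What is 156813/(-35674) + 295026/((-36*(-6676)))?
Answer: -2263587637/714478872 ≈ -3.1682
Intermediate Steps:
156813/(-35674) + 295026/((-36*(-6676))) = 156813*(-1/35674) + 295026/240336 = -156813/35674 + 295026*(1/240336) = -156813/35674 + 49171/40056 = -2263587637/714478872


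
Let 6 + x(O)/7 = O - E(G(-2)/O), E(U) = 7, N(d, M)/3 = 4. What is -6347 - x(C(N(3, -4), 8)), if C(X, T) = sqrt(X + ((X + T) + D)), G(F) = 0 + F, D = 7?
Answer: -6256 - 7*sqrt(39) ≈ -6299.7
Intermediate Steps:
N(d, M) = 12 (N(d, M) = 3*4 = 12)
G(F) = F
C(X, T) = sqrt(7 + T + 2*X) (C(X, T) = sqrt(X + ((X + T) + 7)) = sqrt(X + ((T + X) + 7)) = sqrt(X + (7 + T + X)) = sqrt(7 + T + 2*X))
x(O) = -91 + 7*O (x(O) = -42 + 7*(O - 1*7) = -42 + 7*(O - 7) = -42 + 7*(-7 + O) = -42 + (-49 + 7*O) = -91 + 7*O)
-6347 - x(C(N(3, -4), 8)) = -6347 - (-91 + 7*sqrt(7 + 8 + 2*12)) = -6347 - (-91 + 7*sqrt(7 + 8 + 24)) = -6347 - (-91 + 7*sqrt(39)) = -6347 + (91 - 7*sqrt(39)) = -6256 - 7*sqrt(39)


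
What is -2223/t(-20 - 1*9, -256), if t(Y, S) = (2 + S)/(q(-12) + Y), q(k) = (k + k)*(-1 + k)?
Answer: 629109/254 ≈ 2476.8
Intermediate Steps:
q(k) = 2*k*(-1 + k) (q(k) = (2*k)*(-1 + k) = 2*k*(-1 + k))
t(Y, S) = (2 + S)/(312 + Y) (t(Y, S) = (2 + S)/(2*(-12)*(-1 - 12) + Y) = (2 + S)/(2*(-12)*(-13) + Y) = (2 + S)/(312 + Y))
-2223/t(-20 - 1*9, -256) = -2223*(312 + (-20 - 1*9))/(2 - 256) = -2223/(-254/(312 + (-20 - 9))) = -2223/(-254/(312 - 29)) = -2223/(-254/283) = -2223*(-283/254) = 629109/254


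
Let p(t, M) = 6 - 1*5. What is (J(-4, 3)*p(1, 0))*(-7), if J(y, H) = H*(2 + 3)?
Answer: -105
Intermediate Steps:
p(t, M) = 1 (p(t, M) = 6 - 5 = 1)
J(y, H) = 5*H (J(y, H) = H*5 = 5*H)
(J(-4, 3)*p(1, 0))*(-7) = ((5*3)*1)*(-7) = (15*1)*(-7) = 15*(-7) = -105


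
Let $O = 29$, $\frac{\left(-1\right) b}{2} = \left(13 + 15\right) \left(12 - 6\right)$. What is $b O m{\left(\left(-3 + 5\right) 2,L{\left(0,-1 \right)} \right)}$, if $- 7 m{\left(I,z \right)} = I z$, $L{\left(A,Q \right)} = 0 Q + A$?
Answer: $0$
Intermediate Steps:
$b = -336$ ($b = - 2 \left(13 + 15\right) \left(12 - 6\right) = - 2 \cdot 28 \cdot 6 = \left(-2\right) 168 = -336$)
$L{\left(A,Q \right)} = A$ ($L{\left(A,Q \right)} = 0 + A = A$)
$m{\left(I,z \right)} = - \frac{I z}{7}$
$b O m{\left(\left(-3 + 5\right) 2,L{\left(0,-1 \right)} \right)} = \left(-336\right) 29 \left(\left(- \frac{1}{7}\right) \left(-3 + 5\right) 2 \cdot 0\right) = - 9744 \left(\left(- \frac{1}{7}\right) 2 \cdot 2 \cdot 0\right) = - 9744 \left(\left(- \frac{1}{7}\right) 4 \cdot 0\right) = \left(-9744\right) 0 = 0$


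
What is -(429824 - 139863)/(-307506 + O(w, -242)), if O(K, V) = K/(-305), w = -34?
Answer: 88438105/93789296 ≈ 0.94294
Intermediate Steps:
O(K, V) = -K/305 (O(K, V) = K*(-1/305) = -K/305)
-(429824 - 139863)/(-307506 + O(w, -242)) = -(429824 - 139863)/(-307506 - 1/305*(-34)) = -289961/(-307506 + 34/305) = -289961/(-93789296/305) = -289961*(-305)/93789296 = -1*(-88438105/93789296) = 88438105/93789296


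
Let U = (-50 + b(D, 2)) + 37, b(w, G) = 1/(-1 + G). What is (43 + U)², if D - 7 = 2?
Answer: 961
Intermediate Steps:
D = 9 (D = 7 + 2 = 9)
U = -12 (U = (-50 + 1/(-1 + 2)) + 37 = (-50 + 1/1) + 37 = (-50 + 1) + 37 = -49 + 37 = -12)
(43 + U)² = (43 - 12)² = 31² = 961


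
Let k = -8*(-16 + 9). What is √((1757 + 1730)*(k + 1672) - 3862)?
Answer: √6021674 ≈ 2453.9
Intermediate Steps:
k = 56 (k = -8*(-7) = 56)
√((1757 + 1730)*(k + 1672) - 3862) = √((1757 + 1730)*(56 + 1672) - 3862) = √(3487*1728 - 3862) = √(6025536 - 3862) = √6021674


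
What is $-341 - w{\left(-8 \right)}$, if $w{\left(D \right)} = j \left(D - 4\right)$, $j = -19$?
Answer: $-569$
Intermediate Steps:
$w{\left(D \right)} = 76 - 19 D$ ($w{\left(D \right)} = - 19 \left(D - 4\right) = - 19 \left(-4 + D\right) = 76 - 19 D$)
$-341 - w{\left(-8 \right)} = -341 - \left(76 - -152\right) = -341 - \left(76 + 152\right) = -341 - 228 = -569$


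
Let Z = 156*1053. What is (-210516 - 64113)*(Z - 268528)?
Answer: 28632819540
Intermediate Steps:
Z = 164268
(-210516 - 64113)*(Z - 268528) = (-210516 - 64113)*(164268 - 268528) = -274629*(-104260) = 28632819540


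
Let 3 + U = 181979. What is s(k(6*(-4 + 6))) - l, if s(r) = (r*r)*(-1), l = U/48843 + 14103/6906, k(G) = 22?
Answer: -55067827319/112436586 ≈ -489.77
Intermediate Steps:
U = 181976 (U = -3 + 181979 = 181976)
l = 648519695/112436586 (l = 181976/48843 + 14103/6906 = 181976*(1/48843) + 14103*(1/6906) = 181976/48843 + 4701/2302 = 648519695/112436586 ≈ 5.7679)
s(r) = -r² (s(r) = r²*(-1) = -r²)
s(k(6*(-4 + 6))) - l = -1*22² - 1*648519695/112436586 = -1*484 - 648519695/112436586 = -484 - 648519695/112436586 = -55067827319/112436586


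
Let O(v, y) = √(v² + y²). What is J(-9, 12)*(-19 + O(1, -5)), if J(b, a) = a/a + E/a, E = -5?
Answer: -133/12 + 7*√26/12 ≈ -8.1089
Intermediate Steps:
J(b, a) = 1 - 5/a (J(b, a) = a/a - 5/a = 1 - 5/a)
J(-9, 12)*(-19 + O(1, -5)) = ((-5 + 12)/12)*(-19 + √(1² + (-5)²)) = ((1/12)*7)*(-19 + √(1 + 25)) = 7*(-19 + √26)/12 = -133/12 + 7*√26/12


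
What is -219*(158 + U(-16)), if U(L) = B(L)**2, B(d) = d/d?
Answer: -34821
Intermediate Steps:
B(d) = 1
U(L) = 1 (U(L) = 1**2 = 1)
-219*(158 + U(-16)) = -219*(158 + 1) = -219*159 = -34821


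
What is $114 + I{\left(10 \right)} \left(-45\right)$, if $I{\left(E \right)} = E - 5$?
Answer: $-111$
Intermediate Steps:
$I{\left(E \right)} = -5 + E$
$114 + I{\left(10 \right)} \left(-45\right) = 114 + \left(-5 + 10\right) \left(-45\right) = 114 + 5 \left(-45\right) = 114 - 225 = -111$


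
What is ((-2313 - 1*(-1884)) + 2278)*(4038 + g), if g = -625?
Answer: 6310637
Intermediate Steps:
((-2313 - 1*(-1884)) + 2278)*(4038 + g) = ((-2313 - 1*(-1884)) + 2278)*(4038 - 625) = ((-2313 + 1884) + 2278)*3413 = (-429 + 2278)*3413 = 1849*3413 = 6310637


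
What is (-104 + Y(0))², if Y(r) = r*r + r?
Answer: 10816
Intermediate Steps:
Y(r) = r + r² (Y(r) = r² + r = r + r²)
(-104 + Y(0))² = (-104 + 0*(1 + 0))² = (-104 + 0*1)² = (-104 + 0)² = (-104)² = 10816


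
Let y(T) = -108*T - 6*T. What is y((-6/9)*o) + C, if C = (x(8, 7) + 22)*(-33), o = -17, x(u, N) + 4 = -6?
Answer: -1688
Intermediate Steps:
x(u, N) = -10 (x(u, N) = -4 - 6 = -10)
y(T) = -114*T
C = -396 (C = (-10 + 22)*(-33) = 12*(-33) = -396)
y((-6/9)*o) + C = -114*(-6/9)*(-17) - 396 = -114*(-6*1/9)*(-17) - 396 = -(-76)*(-17) - 396 = -114*34/3 - 396 = -1292 - 396 = -1688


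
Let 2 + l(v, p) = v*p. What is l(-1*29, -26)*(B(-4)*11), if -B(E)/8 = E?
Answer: 264704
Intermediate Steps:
B(E) = -8*E
l(v, p) = -2 + p*v (l(v, p) = -2 + v*p = -2 + p*v)
l(-1*29, -26)*(B(-4)*11) = (-2 - (-26)*29)*(-8*(-4)*11) = (-2 - 26*(-29))*(32*11) = (-2 + 754)*352 = 752*352 = 264704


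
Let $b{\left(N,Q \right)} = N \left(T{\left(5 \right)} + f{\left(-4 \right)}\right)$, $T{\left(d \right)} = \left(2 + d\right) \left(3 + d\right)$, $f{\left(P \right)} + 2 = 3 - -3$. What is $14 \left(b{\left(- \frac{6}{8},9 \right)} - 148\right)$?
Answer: $-2702$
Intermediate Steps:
$f{\left(P \right)} = 4$ ($f{\left(P \right)} = -2 + \left(3 - -3\right) = -2 + \left(3 + 3\right) = -2 + 6 = 4$)
$b{\left(N,Q \right)} = 60 N$ ($b{\left(N,Q \right)} = N \left(\left(6 + 5^{2} + 5 \cdot 5\right) + 4\right) = N \left(\left(6 + 25 + 25\right) + 4\right) = N \left(56 + 4\right) = N 60 = 60 N$)
$14 \left(b{\left(- \frac{6}{8},9 \right)} - 148\right) = 14 \left(60 \left(- \frac{6}{8}\right) - 148\right) = 14 \left(60 \left(\left(-6\right) \frac{1}{8}\right) - 148\right) = 14 \left(60 \left(- \frac{3}{4}\right) - 148\right) = 14 \left(-45 - 148\right) = 14 \left(-193\right) = -2702$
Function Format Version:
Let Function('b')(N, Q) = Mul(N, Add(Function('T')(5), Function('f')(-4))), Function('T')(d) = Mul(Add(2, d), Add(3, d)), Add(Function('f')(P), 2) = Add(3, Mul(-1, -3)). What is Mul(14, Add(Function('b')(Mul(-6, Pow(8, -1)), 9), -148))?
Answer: -2702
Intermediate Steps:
Function('f')(P) = 4 (Function('f')(P) = Add(-2, Add(3, Mul(-1, -3))) = Add(-2, Add(3, 3)) = Add(-2, 6) = 4)
Function('b')(N, Q) = Mul(60, N) (Function('b')(N, Q) = Mul(N, Add(Add(6, Pow(5, 2), Mul(5, 5)), 4)) = Mul(N, Add(Add(6, 25, 25), 4)) = Mul(N, Add(56, 4)) = Mul(N, 60) = Mul(60, N))
Mul(14, Add(Function('b')(Mul(-6, Pow(8, -1)), 9), -148)) = Mul(14, Add(Mul(60, Mul(-6, Pow(8, -1))), -148)) = Mul(14, Add(Mul(60, Mul(-6, Rational(1, 8))), -148)) = Mul(14, Add(Mul(60, Rational(-3, 4)), -148)) = Mul(14, Add(-45, -148)) = Mul(14, -193) = -2702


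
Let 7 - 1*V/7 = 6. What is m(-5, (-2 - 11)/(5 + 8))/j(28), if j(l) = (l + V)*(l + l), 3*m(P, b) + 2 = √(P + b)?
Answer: -1/2940 + I*√6/5880 ≈ -0.00034014 + 0.00041658*I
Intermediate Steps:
V = 7 (V = 49 - 7*6 = 49 - 42 = 7)
m(P, b) = -⅔ + √(P + b)/3
j(l) = 2*l*(7 + l) (j(l) = (l + 7)*(l + l) = (7 + l)*(2*l) = 2*l*(7 + l))
m(-5, (-2 - 11)/(5 + 8))/j(28) = (-⅔ + √(-5 + (-2 - 11)/(5 + 8))/3)/((2*28*(7 + 28))) = (-⅔ + √(-5 - 13/13)/3)/((2*28*35)) = (-⅔ + √(-5 - 13*1/13)/3)/1960 = (-⅔ + √(-5 - 1)/3)*(1/1960) = (-⅔ + √(-6)/3)*(1/1960) = (-⅔ + (I*√6)/3)*(1/1960) = (-⅔ + I*√6/3)*(1/1960) = -1/2940 + I*√6/5880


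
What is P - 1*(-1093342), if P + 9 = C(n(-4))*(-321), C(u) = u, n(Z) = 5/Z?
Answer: 4374937/4 ≈ 1.0937e+6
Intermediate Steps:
P = 1569/4 (P = -9 + (5/(-4))*(-321) = -9 + (5*(-¼))*(-321) = -9 - 5/4*(-321) = -9 + 1605/4 = 1569/4 ≈ 392.25)
P - 1*(-1093342) = 1569/4 - 1*(-1093342) = 1569/4 + 1093342 = 4374937/4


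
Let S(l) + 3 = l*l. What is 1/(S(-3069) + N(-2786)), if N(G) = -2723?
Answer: 1/9416035 ≈ 1.0620e-7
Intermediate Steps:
S(l) = -3 + l**2 (S(l) = -3 + l*l = -3 + l**2)
1/(S(-3069) + N(-2786)) = 1/((-3 + (-3069)**2) - 2723) = 1/((-3 + 9418761) - 2723) = 1/(9418758 - 2723) = 1/9416035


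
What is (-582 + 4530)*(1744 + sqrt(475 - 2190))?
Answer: 6885312 + 27636*I*sqrt(35) ≈ 6.8853e+6 + 1.635e+5*I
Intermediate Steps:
(-582 + 4530)*(1744 + sqrt(475 - 2190)) = 3948*(1744 + sqrt(-1715)) = 3948*(1744 + 7*I*sqrt(35)) = 6885312 + 27636*I*sqrt(35)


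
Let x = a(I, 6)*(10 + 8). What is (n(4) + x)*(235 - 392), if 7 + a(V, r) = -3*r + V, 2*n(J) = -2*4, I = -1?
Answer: 74104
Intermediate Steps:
n(J) = -4 (n(J) = (-2*4)/2 = (1/2)*(-8) = -4)
a(V, r) = -7 + V - 3*r (a(V, r) = -7 + (-3*r + V) = -7 + (V - 3*r) = -7 + V - 3*r)
x = -468 (x = (-7 - 1 - 3*6)*(10 + 8) = (-7 - 1 - 18)*18 = -26*18 = -468)
(n(4) + x)*(235 - 392) = (-4 - 468)*(235 - 392) = -472*(-157) = 74104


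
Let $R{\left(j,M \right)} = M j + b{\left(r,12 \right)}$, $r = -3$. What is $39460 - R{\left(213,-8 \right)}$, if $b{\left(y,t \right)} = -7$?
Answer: $41171$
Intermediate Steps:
$R{\left(j,M \right)} = -7 + M j$ ($R{\left(j,M \right)} = M j - 7 = -7 + M j$)
$39460 - R{\left(213,-8 \right)} = 39460 - \left(-7 - 1704\right) = 39460 - -1711 = 39460 + 1711 = 41171$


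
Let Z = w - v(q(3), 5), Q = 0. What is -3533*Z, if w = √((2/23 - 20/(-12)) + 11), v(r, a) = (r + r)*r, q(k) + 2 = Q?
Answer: 28264 - 14132*√3795/69 ≈ 15647.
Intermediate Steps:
q(k) = -2 (q(k) = -2 + 0 = -2)
v(r, a) = 2*r² (v(r, a) = (2*r)*r = 2*r²)
w = 4*√3795/69 (w = √((2*(1/23) - 20*(-1/12)) + 11) = √((2/23 + 5/3) + 11) = √(121/69 + 11) = √(880/69) = 4*√3795/69 ≈ 3.5712)
Z = -8 + 4*√3795/69 (Z = 4*√3795/69 - 2*(-2)² = 4*√3795/69 - 2*4 = 4*√3795/69 - 1*8 = 4*√3795/69 - 8 = -8 + 4*√3795/69 ≈ -4.4288)
-3533*Z = -3533*(-8 + 4*√3795/69) = 28264 - 14132*√3795/69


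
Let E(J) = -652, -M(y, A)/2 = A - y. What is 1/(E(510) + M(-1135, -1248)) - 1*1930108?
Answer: -822226009/426 ≈ -1.9301e+6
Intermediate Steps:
M(y, A) = -2*A + 2*y (M(y, A) = -2*(A - y) = -2*A + 2*y)
1/(E(510) + M(-1135, -1248)) - 1*1930108 = 1/(-652 + (-2*(-1248) + 2*(-1135))) - 1*1930108 = 1/(-652 + (2496 - 2270)) - 1930108 = 1/(-652 + 226) - 1930108 = 1/(-426) - 1930108 = -1/426 - 1930108 = -822226009/426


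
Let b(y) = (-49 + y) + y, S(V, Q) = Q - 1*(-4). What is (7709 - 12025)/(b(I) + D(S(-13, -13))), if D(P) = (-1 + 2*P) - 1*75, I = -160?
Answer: 4316/463 ≈ 9.3218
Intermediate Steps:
S(V, Q) = 4 + Q (S(V, Q) = Q + 4 = 4 + Q)
b(y) = -49 + 2*y
D(P) = -76 + 2*P (D(P) = (-1 + 2*P) - 75 = -76 + 2*P)
(7709 - 12025)/(b(I) + D(S(-13, -13))) = (7709 - 12025)/((-49 + 2*(-160)) + (-76 + 2*(4 - 13))) = -4316/((-49 - 320) + (-76 + 2*(-9))) = -4316/(-369 + (-76 - 18)) = -4316/(-369 - 94) = -4316/(-463) = -4316*(-1/463) = 4316/463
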